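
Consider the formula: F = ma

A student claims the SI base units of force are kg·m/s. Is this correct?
Units of each symbol in F = ma:
  m (mass): kg
  a (acceleration): m/s²

Multiplying the contributions: [kg] · [m/s²]
Adding exponents of each base unit: kg: 1, m: 1, s: -2
SI base units of force: kg·m/s²

The claimed units kg·m/s (exponents kg: 1, m: 1, s: -1) do not match the derived units kg·m/s² (exponents kg: 1, m: 1, s: -2), so the claim is incorrect.

Answer: No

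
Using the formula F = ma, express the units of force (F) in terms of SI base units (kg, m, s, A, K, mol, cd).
Units of each symbol in F = ma:
  m (mass): kg
  a (acceleration): m/s²

Multiplying the contributions: [kg] · [m/s²]
Adding exponents of each base unit: kg: 1, m: 1, s: -2
SI base units of force: kg·m/s²

Answer: kg·m/s²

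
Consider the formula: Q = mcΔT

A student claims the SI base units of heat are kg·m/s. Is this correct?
Units of each symbol in Q = mcΔT:
  m (mass): kg
  c (specific heat capacity, in J/(kg·K)): m²/(s²·K)
  ΔT (temperature change): K

Multiplying the contributions: [kg] · [m²/(s²·K)] · [K]
Adding exponents of each base unit: kg: 1, m: 2, s: -2
SI base units of heat: kg·m²/s²

The claimed units kg·m/s (exponents kg: 1, m: 1, s: -1) do not match the derived units kg·m²/s² (exponents kg: 1, m: 2, s: -2), so the claim is incorrect.

Answer: No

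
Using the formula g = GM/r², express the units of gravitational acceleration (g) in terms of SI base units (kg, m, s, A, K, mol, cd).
Units of each symbol in g = GM/r²:
  G (gravitational constant): m³/(kg·s²)
  M (mass): kg
  r (distance): m  → to the power 2 in the denominator, contributes 1/m²

Multiplying the contributions: [m³/(kg·s²)] · [kg] · [1/m²]
Adding exponents of each base unit: m: 1, s: -2
SI base units of gravitational acceleration: m/s²

Answer: m/s²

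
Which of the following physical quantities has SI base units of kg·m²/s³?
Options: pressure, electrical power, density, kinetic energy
Checking the SI base units of each option:
  pressure (P = F/A): kg/(m·s²)  ✗
  electrical power (P = IV): kg·m²/s³  ✓ matches
  density (ρ = m/V): kg/m³  ✗
  kinetic energy (E = ½mv²): kg·m²/s²  ✗

Only electrical power has units kg·m²/s³.

Answer: electrical power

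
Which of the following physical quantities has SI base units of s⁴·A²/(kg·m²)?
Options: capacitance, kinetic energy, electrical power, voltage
Checking the SI base units of each option:
  capacitance (C = Q/V): s⁴·A²/(kg·m²)  ✓ matches
  kinetic energy (E = ½mv²): kg·m²/s²  ✗
  electrical power (P = IV): kg·m²/s³  ✗
  voltage (V = IR): kg·m²/(s³·A)  ✗

Only capacitance has units s⁴·A²/(kg·m²).

Answer: capacitance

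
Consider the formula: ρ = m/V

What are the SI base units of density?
Units of each symbol in ρ = m/V:
  m (mass): kg
  V (volume): m³  → in the denominator, contributes 1/m³

Multiplying the contributions: [kg] · [1/m³]
Adding exponents of each base unit: kg: 1, m: -3
SI base units of density: kg/m³

Answer: kg/m³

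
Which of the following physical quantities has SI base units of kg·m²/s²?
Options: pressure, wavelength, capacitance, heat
Checking the SI base units of each option:
  pressure (P = F/A): kg/(m·s²)  ✗
  wavelength (λ = v/f): m  ✗
  capacitance (C = Q/V): s⁴·A²/(kg·m²)  ✗
  heat (Q = mcΔT): kg·m²/s²  ✓ matches

Only heat has units kg·m²/s².

Answer: heat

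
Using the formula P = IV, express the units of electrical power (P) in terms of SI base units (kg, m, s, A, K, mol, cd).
Units of each symbol in P = IV:
  I (current): A
  V (voltage, in volts): kg·m²/(s³·A)

Multiplying the contributions: [A] · [kg·m²/(s³·A)]
Adding exponents of each base unit: kg: 1, m: 2, s: -3
SI base units of electrical power: kg·m²/s³

Answer: kg·m²/s³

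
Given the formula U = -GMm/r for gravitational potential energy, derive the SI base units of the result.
Units of each symbol in U = -GMm/r:
  G (gravitational constant): m³/(kg·s²)
  M (mass): kg
  m (mass): kg
  r (distance): m  → in the denominator, contributes 1/m
  The minus sign does not affect the units.

Multiplying the contributions: [m³/(kg·s²)] · [kg] · [kg] · [1/m]
Adding exponents of each base unit: kg: 1, m: 2, s: -2
SI base units of gravitational potential energy: kg·m²/s²

Answer: kg·m²/s²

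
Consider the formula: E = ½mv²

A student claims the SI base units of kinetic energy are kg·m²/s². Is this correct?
Units of each symbol in E = ½mv²:
  m (mass): kg
  v (speed): m/s  → to the power 2, contributes m²/s²
  The factor ½ is dimensionless.

Multiplying the contributions: [kg] · [m²/s²]
Adding exponents of each base unit: kg: 1, m: 2, s: -2
SI base units of kinetic energy: kg·m²/s²

The claimed units kg·m²/s² match the derived units, so the claim is correct.

Answer: Yes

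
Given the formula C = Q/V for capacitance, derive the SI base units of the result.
Units of each symbol in C = Q/V:
  Q (charge, in coulombs): s·A
  V (voltage, in volts): kg·m²/(s³·A)  → in the denominator, contributes s³·A/(kg·m²)

Multiplying the contributions: [s·A] · [s³·A/(kg·m²)]
Adding exponents of each base unit: kg: -1, m: -2, s: 4, A: 2
SI base units of capacitance: s⁴·A²/(kg·m²)

Answer: s⁴·A²/(kg·m²)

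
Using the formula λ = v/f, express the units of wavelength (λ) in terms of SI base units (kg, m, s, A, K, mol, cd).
Units of each symbol in λ = v/f:
  v (wave speed): m/s
  f (frequency): 1/s  → in the denominator, contributes s

Multiplying the contributions: [m/s] · [s]
Adding exponents of each base unit: m: 1
SI base units of wavelength: m

Answer: m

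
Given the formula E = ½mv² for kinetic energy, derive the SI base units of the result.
Units of each symbol in E = ½mv²:
  m (mass): kg
  v (speed): m/s  → to the power 2, contributes m²/s²
  The factor ½ is dimensionless.

Multiplying the contributions: [kg] · [m²/s²]
Adding exponents of each base unit: kg: 1, m: 2, s: -2
SI base units of kinetic energy: kg·m²/s²

Answer: kg·m²/s²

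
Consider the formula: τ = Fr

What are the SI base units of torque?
Units of each symbol in τ = Fr:
  F (force): kg·m/s²
  r (lever arm): m

Multiplying the contributions: [kg·m/s²] · [m]
Adding exponents of each base unit: kg: 1, m: 2, s: -2
SI base units of torque: kg·m²/s²

Answer: kg·m²/s²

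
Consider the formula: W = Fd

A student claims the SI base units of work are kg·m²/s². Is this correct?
Units of each symbol in W = Fd:
  F (force): kg·m/s²
  d (displacement): m

Multiplying the contributions: [kg·m/s²] · [m]
Adding exponents of each base unit: kg: 1, m: 2, s: -2
SI base units of work: kg·m²/s²

The claimed units kg·m²/s² match the derived units, so the claim is correct.

Answer: Yes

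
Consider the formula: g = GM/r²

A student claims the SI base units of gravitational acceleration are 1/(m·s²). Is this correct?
Units of each symbol in g = GM/r²:
  G (gravitational constant): m³/(kg·s²)
  M (mass): kg
  r (distance): m  → to the power 2 in the denominator, contributes 1/m²

Multiplying the contributions: [m³/(kg·s²)] · [kg] · [1/m²]
Adding exponents of each base unit: m: 1, s: -2
SI base units of gravitational acceleration: m/s²

The claimed units 1/(m·s²) (exponents m: -1, s: -2) do not match the derived units m/s² (exponents m: 1, s: -2), so the claim is incorrect.

Answer: No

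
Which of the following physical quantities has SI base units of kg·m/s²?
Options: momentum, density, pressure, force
Checking the SI base units of each option:
  momentum (p = mv): kg·m/s  ✗
  density (ρ = m/V): kg/m³  ✗
  pressure (P = F/A): kg/(m·s²)  ✗
  force (F = ma): kg·m/s²  ✓ matches

Only force has units kg·m/s².

Answer: force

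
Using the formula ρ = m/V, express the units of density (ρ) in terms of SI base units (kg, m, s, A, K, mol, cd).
Units of each symbol in ρ = m/V:
  m (mass): kg
  V (volume): m³  → in the denominator, contributes 1/m³

Multiplying the contributions: [kg] · [1/m³]
Adding exponents of each base unit: kg: 1, m: -3
SI base units of density: kg/m³

Answer: kg/m³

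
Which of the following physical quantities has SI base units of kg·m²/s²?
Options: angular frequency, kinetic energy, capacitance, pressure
Checking the SI base units of each option:
  angular frequency (ω = 2πf): 1/s  ✗
  kinetic energy (E = ½mv²): kg·m²/s²  ✓ matches
  capacitance (C = Q/V): s⁴·A²/(kg·m²)  ✗
  pressure (P = F/A): kg/(m·s²)  ✗

Only kinetic energy has units kg·m²/s².

Answer: kinetic energy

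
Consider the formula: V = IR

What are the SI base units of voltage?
Units of each symbol in V = IR:
  I (current): A
  R (resistance, in ohms): kg·m²/(s³·A²)

Multiplying the contributions: [A] · [kg·m²/(s³·A²)]
Adding exponents of each base unit: kg: 1, m: 2, s: -3, A: -1
SI base units of voltage: kg·m²/(s³·A)

Answer: kg·m²/(s³·A)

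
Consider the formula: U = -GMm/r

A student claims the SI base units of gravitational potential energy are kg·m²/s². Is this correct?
Units of each symbol in U = -GMm/r:
  G (gravitational constant): m³/(kg·s²)
  M (mass): kg
  m (mass): kg
  r (distance): m  → in the denominator, contributes 1/m
  The minus sign does not affect the units.

Multiplying the contributions: [m³/(kg·s²)] · [kg] · [kg] · [1/m]
Adding exponents of each base unit: kg: 1, m: 2, s: -2
SI base units of gravitational potential energy: kg·m²/s²

The claimed units kg·m²/s² match the derived units, so the claim is correct.

Answer: Yes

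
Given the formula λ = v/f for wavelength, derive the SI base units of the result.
Units of each symbol in λ = v/f:
  v (wave speed): m/s
  f (frequency): 1/s  → in the denominator, contributes s

Multiplying the contributions: [m/s] · [s]
Adding exponents of each base unit: m: 1
SI base units of wavelength: m

Answer: m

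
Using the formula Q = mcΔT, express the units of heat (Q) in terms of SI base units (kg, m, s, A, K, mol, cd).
Units of each symbol in Q = mcΔT:
  m (mass): kg
  c (specific heat capacity, in J/(kg·K)): m²/(s²·K)
  ΔT (temperature change): K

Multiplying the contributions: [kg] · [m²/(s²·K)] · [K]
Adding exponents of each base unit: kg: 1, m: 2, s: -2
SI base units of heat: kg·m²/s²

Answer: kg·m²/s²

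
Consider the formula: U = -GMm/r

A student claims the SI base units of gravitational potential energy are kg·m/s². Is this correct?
Units of each symbol in U = -GMm/r:
  G (gravitational constant): m³/(kg·s²)
  M (mass): kg
  m (mass): kg
  r (distance): m  → in the denominator, contributes 1/m
  The minus sign does not affect the units.

Multiplying the contributions: [m³/(kg·s²)] · [kg] · [kg] · [1/m]
Adding exponents of each base unit: kg: 1, m: 2, s: -2
SI base units of gravitational potential energy: kg·m²/s²

The claimed units kg·m/s² (exponents kg: 1, m: 1, s: -2) do not match the derived units kg·m²/s² (exponents kg: 1, m: 2, s: -2), so the claim is incorrect.

Answer: No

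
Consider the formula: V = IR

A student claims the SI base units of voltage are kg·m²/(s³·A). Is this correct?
Units of each symbol in V = IR:
  I (current): A
  R (resistance, in ohms): kg·m²/(s³·A²)

Multiplying the contributions: [A] · [kg·m²/(s³·A²)]
Adding exponents of each base unit: kg: 1, m: 2, s: -3, A: -1
SI base units of voltage: kg·m²/(s³·A)

The claimed units kg·m²/(s³·A) match the derived units, so the claim is correct.

Answer: Yes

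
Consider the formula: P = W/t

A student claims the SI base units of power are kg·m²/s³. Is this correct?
Units of each symbol in P = W/t:
  W (work): kg·m²/s²
  t (time): s  → in the denominator, contributes 1/s

Multiplying the contributions: [kg·m²/s²] · [1/s]
Adding exponents of each base unit: kg: 1, m: 2, s: -3
SI base units of power: kg·m²/s³

The claimed units kg·m²/s³ match the derived units, so the claim is correct.

Answer: Yes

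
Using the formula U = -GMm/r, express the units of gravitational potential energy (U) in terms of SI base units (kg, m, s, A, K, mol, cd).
Units of each symbol in U = -GMm/r:
  G (gravitational constant): m³/(kg·s²)
  M (mass): kg
  m (mass): kg
  r (distance): m  → in the denominator, contributes 1/m
  The minus sign does not affect the units.

Multiplying the contributions: [m³/(kg·s²)] · [kg] · [kg] · [1/m]
Adding exponents of each base unit: kg: 1, m: 2, s: -2
SI base units of gravitational potential energy: kg·m²/s²

Answer: kg·m²/s²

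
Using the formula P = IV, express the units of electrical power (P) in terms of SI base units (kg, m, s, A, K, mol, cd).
Units of each symbol in P = IV:
  I (current): A
  V (voltage, in volts): kg·m²/(s³·A)

Multiplying the contributions: [A] · [kg·m²/(s³·A)]
Adding exponents of each base unit: kg: 1, m: 2, s: -3
SI base units of electrical power: kg·m²/s³

Answer: kg·m²/s³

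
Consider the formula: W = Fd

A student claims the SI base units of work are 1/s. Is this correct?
Units of each symbol in W = Fd:
  F (force): kg·m/s²
  d (displacement): m

Multiplying the contributions: [kg·m/s²] · [m]
Adding exponents of each base unit: kg: 1, m: 2, s: -2
SI base units of work: kg·m²/s²

The claimed units 1/s (exponents s: -1) do not match the derived units kg·m²/s² (exponents kg: 1, m: 2, s: -2), so the claim is incorrect.

Answer: No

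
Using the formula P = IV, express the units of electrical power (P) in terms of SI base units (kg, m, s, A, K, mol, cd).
Units of each symbol in P = IV:
  I (current): A
  V (voltage, in volts): kg·m²/(s³·A)

Multiplying the contributions: [A] · [kg·m²/(s³·A)]
Adding exponents of each base unit: kg: 1, m: 2, s: -3
SI base units of electrical power: kg·m²/s³

Answer: kg·m²/s³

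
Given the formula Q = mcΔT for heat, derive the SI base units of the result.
Units of each symbol in Q = mcΔT:
  m (mass): kg
  c (specific heat capacity, in J/(kg·K)): m²/(s²·K)
  ΔT (temperature change): K

Multiplying the contributions: [kg] · [m²/(s²·K)] · [K]
Adding exponents of each base unit: kg: 1, m: 2, s: -2
SI base units of heat: kg·m²/s²

Answer: kg·m²/s²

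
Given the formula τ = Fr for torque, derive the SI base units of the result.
Units of each symbol in τ = Fr:
  F (force): kg·m/s²
  r (lever arm): m

Multiplying the contributions: [kg·m/s²] · [m]
Adding exponents of each base unit: kg: 1, m: 2, s: -2
SI base units of torque: kg·m²/s²

Answer: kg·m²/s²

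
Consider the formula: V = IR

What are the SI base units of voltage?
Units of each symbol in V = IR:
  I (current): A
  R (resistance, in ohms): kg·m²/(s³·A²)

Multiplying the contributions: [A] · [kg·m²/(s³·A²)]
Adding exponents of each base unit: kg: 1, m: 2, s: -3, A: -1
SI base units of voltage: kg·m²/(s³·A)

Answer: kg·m²/(s³·A)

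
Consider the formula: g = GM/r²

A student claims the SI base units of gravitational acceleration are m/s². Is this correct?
Units of each symbol in g = GM/r²:
  G (gravitational constant): m³/(kg·s²)
  M (mass): kg
  r (distance): m  → to the power 2 in the denominator, contributes 1/m²

Multiplying the contributions: [m³/(kg·s²)] · [kg] · [1/m²]
Adding exponents of each base unit: m: 1, s: -2
SI base units of gravitational acceleration: m/s²

The claimed units m/s² match the derived units, so the claim is correct.

Answer: Yes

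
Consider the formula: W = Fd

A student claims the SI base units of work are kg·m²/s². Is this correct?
Units of each symbol in W = Fd:
  F (force): kg·m/s²
  d (displacement): m

Multiplying the contributions: [kg·m/s²] · [m]
Adding exponents of each base unit: kg: 1, m: 2, s: -2
SI base units of work: kg·m²/s²

The claimed units kg·m²/s² match the derived units, so the claim is correct.

Answer: Yes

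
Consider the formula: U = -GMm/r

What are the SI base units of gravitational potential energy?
Units of each symbol in U = -GMm/r:
  G (gravitational constant): m³/(kg·s²)
  M (mass): kg
  m (mass): kg
  r (distance): m  → in the denominator, contributes 1/m
  The minus sign does not affect the units.

Multiplying the contributions: [m³/(kg·s²)] · [kg] · [kg] · [1/m]
Adding exponents of each base unit: kg: 1, m: 2, s: -2
SI base units of gravitational potential energy: kg·m²/s²

Answer: kg·m²/s²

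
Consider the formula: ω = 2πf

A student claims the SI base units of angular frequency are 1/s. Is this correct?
Units of each symbol in ω = 2πf:
  f (frequency): 1/s
  The factor 2π is dimensionless.

Multiplying the contributions: [1/s]
Adding exponents of each base unit: s: -1
SI base units of angular frequency: 1/s

The claimed units 1/s match the derived units, so the claim is correct.

Answer: Yes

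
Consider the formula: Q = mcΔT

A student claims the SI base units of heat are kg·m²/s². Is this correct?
Units of each symbol in Q = mcΔT:
  m (mass): kg
  c (specific heat capacity, in J/(kg·K)): m²/(s²·K)
  ΔT (temperature change): K

Multiplying the contributions: [kg] · [m²/(s²·K)] · [K]
Adding exponents of each base unit: kg: 1, m: 2, s: -2
SI base units of heat: kg·m²/s²

The claimed units kg·m²/s² match the derived units, so the claim is correct.

Answer: Yes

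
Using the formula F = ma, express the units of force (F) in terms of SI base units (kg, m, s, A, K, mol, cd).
Units of each symbol in F = ma:
  m (mass): kg
  a (acceleration): m/s²

Multiplying the contributions: [kg] · [m/s²]
Adding exponents of each base unit: kg: 1, m: 1, s: -2
SI base units of force: kg·m/s²

Answer: kg·m/s²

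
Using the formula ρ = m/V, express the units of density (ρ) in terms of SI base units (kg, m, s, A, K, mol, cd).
Units of each symbol in ρ = m/V:
  m (mass): kg
  V (volume): m³  → in the denominator, contributes 1/m³

Multiplying the contributions: [kg] · [1/m³]
Adding exponents of each base unit: kg: 1, m: -3
SI base units of density: kg/m³

Answer: kg/m³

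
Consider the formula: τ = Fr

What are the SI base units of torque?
Units of each symbol in τ = Fr:
  F (force): kg·m/s²
  r (lever arm): m

Multiplying the contributions: [kg·m/s²] · [m]
Adding exponents of each base unit: kg: 1, m: 2, s: -2
SI base units of torque: kg·m²/s²

Answer: kg·m²/s²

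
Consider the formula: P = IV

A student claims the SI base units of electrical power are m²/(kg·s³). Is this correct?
Units of each symbol in P = IV:
  I (current): A
  V (voltage, in volts): kg·m²/(s³·A)

Multiplying the contributions: [A] · [kg·m²/(s³·A)]
Adding exponents of each base unit: kg: 1, m: 2, s: -3
SI base units of electrical power: kg·m²/s³

The claimed units m²/(kg·s³) (exponents kg: -1, m: 2, s: -3) do not match the derived units kg·m²/s³ (exponents kg: 1, m: 2, s: -3), so the claim is incorrect.

Answer: No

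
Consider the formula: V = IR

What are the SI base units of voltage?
Units of each symbol in V = IR:
  I (current): A
  R (resistance, in ohms): kg·m²/(s³·A²)

Multiplying the contributions: [A] · [kg·m²/(s³·A²)]
Adding exponents of each base unit: kg: 1, m: 2, s: -3, A: -1
SI base units of voltage: kg·m²/(s³·A)

Answer: kg·m²/(s³·A)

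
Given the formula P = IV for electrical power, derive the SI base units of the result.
Units of each symbol in P = IV:
  I (current): A
  V (voltage, in volts): kg·m²/(s³·A)

Multiplying the contributions: [A] · [kg·m²/(s³·A)]
Adding exponents of each base unit: kg: 1, m: 2, s: -3
SI base units of electrical power: kg·m²/s³

Answer: kg·m²/s³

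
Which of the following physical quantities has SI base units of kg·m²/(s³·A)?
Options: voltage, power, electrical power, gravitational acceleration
Checking the SI base units of each option:
  voltage (V = IR): kg·m²/(s³·A)  ✓ matches
  power (P = W/t): kg·m²/s³  ✗
  electrical power (P = IV): kg·m²/s³  ✗
  gravitational acceleration (g = GM/r²): m/s²  ✗

Only voltage has units kg·m²/(s³·A).

Answer: voltage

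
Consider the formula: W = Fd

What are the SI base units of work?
Units of each symbol in W = Fd:
  F (force): kg·m/s²
  d (displacement): m

Multiplying the contributions: [kg·m/s²] · [m]
Adding exponents of each base unit: kg: 1, m: 2, s: -2
SI base units of work: kg·m²/s²

Answer: kg·m²/s²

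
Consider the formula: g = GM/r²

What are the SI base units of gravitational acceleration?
Units of each symbol in g = GM/r²:
  G (gravitational constant): m³/(kg·s²)
  M (mass): kg
  r (distance): m  → to the power 2 in the denominator, contributes 1/m²

Multiplying the contributions: [m³/(kg·s²)] · [kg] · [1/m²]
Adding exponents of each base unit: m: 1, s: -2
SI base units of gravitational acceleration: m/s²

Answer: m/s²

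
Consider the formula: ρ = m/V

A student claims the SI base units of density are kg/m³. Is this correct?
Units of each symbol in ρ = m/V:
  m (mass): kg
  V (volume): m³  → in the denominator, contributes 1/m³

Multiplying the contributions: [kg] · [1/m³]
Adding exponents of each base unit: kg: 1, m: -3
SI base units of density: kg/m³

The claimed units kg/m³ match the derived units, so the claim is correct.

Answer: Yes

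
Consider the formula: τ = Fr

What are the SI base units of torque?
Units of each symbol in τ = Fr:
  F (force): kg·m/s²
  r (lever arm): m

Multiplying the contributions: [kg·m/s²] · [m]
Adding exponents of each base unit: kg: 1, m: 2, s: -2
SI base units of torque: kg·m²/s²

Answer: kg·m²/s²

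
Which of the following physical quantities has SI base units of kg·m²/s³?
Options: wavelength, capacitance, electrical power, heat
Checking the SI base units of each option:
  wavelength (λ = v/f): m  ✗
  capacitance (C = Q/V): s⁴·A²/(kg·m²)  ✗
  electrical power (P = IV): kg·m²/s³  ✓ matches
  heat (Q = mcΔT): kg·m²/s²  ✗

Only electrical power has units kg·m²/s³.

Answer: electrical power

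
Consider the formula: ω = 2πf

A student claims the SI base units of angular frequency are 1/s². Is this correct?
Units of each symbol in ω = 2πf:
  f (frequency): 1/s
  The factor 2π is dimensionless.

Multiplying the contributions: [1/s]
Adding exponents of each base unit: s: -1
SI base units of angular frequency: 1/s

The claimed units 1/s² (exponents s: -2) do not match the derived units 1/s (exponents s: -1), so the claim is incorrect.

Answer: No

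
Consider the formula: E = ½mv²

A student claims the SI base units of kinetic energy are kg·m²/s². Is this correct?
Units of each symbol in E = ½mv²:
  m (mass): kg
  v (speed): m/s  → to the power 2, contributes m²/s²
  The factor ½ is dimensionless.

Multiplying the contributions: [kg] · [m²/s²]
Adding exponents of each base unit: kg: 1, m: 2, s: -2
SI base units of kinetic energy: kg·m²/s²

The claimed units kg·m²/s² match the derived units, so the claim is correct.

Answer: Yes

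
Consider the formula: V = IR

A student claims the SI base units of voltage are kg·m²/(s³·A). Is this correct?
Units of each symbol in V = IR:
  I (current): A
  R (resistance, in ohms): kg·m²/(s³·A²)

Multiplying the contributions: [A] · [kg·m²/(s³·A²)]
Adding exponents of each base unit: kg: 1, m: 2, s: -3, A: -1
SI base units of voltage: kg·m²/(s³·A)

The claimed units kg·m²/(s³·A) match the derived units, so the claim is correct.

Answer: Yes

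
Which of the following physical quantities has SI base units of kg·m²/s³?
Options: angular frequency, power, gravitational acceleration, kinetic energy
Checking the SI base units of each option:
  angular frequency (ω = 2πf): 1/s  ✗
  power (P = W/t): kg·m²/s³  ✓ matches
  gravitational acceleration (g = GM/r²): m/s²  ✗
  kinetic energy (E = ½mv²): kg·m²/s²  ✗

Only power has units kg·m²/s³.

Answer: power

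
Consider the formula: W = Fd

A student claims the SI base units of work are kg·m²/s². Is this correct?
Units of each symbol in W = Fd:
  F (force): kg·m/s²
  d (displacement): m

Multiplying the contributions: [kg·m/s²] · [m]
Adding exponents of each base unit: kg: 1, m: 2, s: -2
SI base units of work: kg·m²/s²

The claimed units kg·m²/s² match the derived units, so the claim is correct.

Answer: Yes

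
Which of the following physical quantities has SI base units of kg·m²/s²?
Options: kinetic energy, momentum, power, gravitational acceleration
Checking the SI base units of each option:
  kinetic energy (E = ½mv²): kg·m²/s²  ✓ matches
  momentum (p = mv): kg·m/s  ✗
  power (P = W/t): kg·m²/s³  ✗
  gravitational acceleration (g = GM/r²): m/s²  ✗

Only kinetic energy has units kg·m²/s².

Answer: kinetic energy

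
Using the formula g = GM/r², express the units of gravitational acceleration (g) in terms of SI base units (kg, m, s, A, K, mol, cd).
Units of each symbol in g = GM/r²:
  G (gravitational constant): m³/(kg·s²)
  M (mass): kg
  r (distance): m  → to the power 2 in the denominator, contributes 1/m²

Multiplying the contributions: [m³/(kg·s²)] · [kg] · [1/m²]
Adding exponents of each base unit: m: 1, s: -2
SI base units of gravitational acceleration: m/s²

Answer: m/s²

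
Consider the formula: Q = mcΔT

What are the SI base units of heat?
Units of each symbol in Q = mcΔT:
  m (mass): kg
  c (specific heat capacity, in J/(kg·K)): m²/(s²·K)
  ΔT (temperature change): K

Multiplying the contributions: [kg] · [m²/(s²·K)] · [K]
Adding exponents of each base unit: kg: 1, m: 2, s: -2
SI base units of heat: kg·m²/s²

Answer: kg·m²/s²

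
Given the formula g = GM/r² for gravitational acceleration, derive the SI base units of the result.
Units of each symbol in g = GM/r²:
  G (gravitational constant): m³/(kg·s²)
  M (mass): kg
  r (distance): m  → to the power 2 in the denominator, contributes 1/m²

Multiplying the contributions: [m³/(kg·s²)] · [kg] · [1/m²]
Adding exponents of each base unit: m: 1, s: -2
SI base units of gravitational acceleration: m/s²

Answer: m/s²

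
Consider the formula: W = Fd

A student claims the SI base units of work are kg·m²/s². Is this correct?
Units of each symbol in W = Fd:
  F (force): kg·m/s²
  d (displacement): m

Multiplying the contributions: [kg·m/s²] · [m]
Adding exponents of each base unit: kg: 1, m: 2, s: -2
SI base units of work: kg·m²/s²

The claimed units kg·m²/s² match the derived units, so the claim is correct.

Answer: Yes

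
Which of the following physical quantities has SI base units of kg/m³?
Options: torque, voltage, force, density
Checking the SI base units of each option:
  torque (τ = Fr): kg·m²/s²  ✗
  voltage (V = IR): kg·m²/(s³·A)  ✗
  force (F = ma): kg·m/s²  ✗
  density (ρ = m/V): kg/m³  ✓ matches

Only density has units kg/m³.

Answer: density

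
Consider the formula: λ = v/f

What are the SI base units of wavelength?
Units of each symbol in λ = v/f:
  v (wave speed): m/s
  f (frequency): 1/s  → in the denominator, contributes s

Multiplying the contributions: [m/s] · [s]
Adding exponents of each base unit: m: 1
SI base units of wavelength: m

Answer: m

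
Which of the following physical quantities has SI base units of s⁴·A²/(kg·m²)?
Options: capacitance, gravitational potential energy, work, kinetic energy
Checking the SI base units of each option:
  capacitance (C = Q/V): s⁴·A²/(kg·m²)  ✓ matches
  gravitational potential energy (U = -GMm/r): kg·m²/s²  ✗
  work (W = Fd): kg·m²/s²  ✗
  kinetic energy (E = ½mv²): kg·m²/s²  ✗

Only capacitance has units s⁴·A²/(kg·m²).

Answer: capacitance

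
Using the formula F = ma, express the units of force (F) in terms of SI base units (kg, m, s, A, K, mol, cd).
Units of each symbol in F = ma:
  m (mass): kg
  a (acceleration): m/s²

Multiplying the contributions: [kg] · [m/s²]
Adding exponents of each base unit: kg: 1, m: 1, s: -2
SI base units of force: kg·m/s²

Answer: kg·m/s²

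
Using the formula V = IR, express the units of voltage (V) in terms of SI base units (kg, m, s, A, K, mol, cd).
Units of each symbol in V = IR:
  I (current): A
  R (resistance, in ohms): kg·m²/(s³·A²)

Multiplying the contributions: [A] · [kg·m²/(s³·A²)]
Adding exponents of each base unit: kg: 1, m: 2, s: -3, A: -1
SI base units of voltage: kg·m²/(s³·A)

Answer: kg·m²/(s³·A)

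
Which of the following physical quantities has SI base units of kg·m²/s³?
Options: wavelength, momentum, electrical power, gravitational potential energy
Checking the SI base units of each option:
  wavelength (λ = v/f): m  ✗
  momentum (p = mv): kg·m/s  ✗
  electrical power (P = IV): kg·m²/s³  ✓ matches
  gravitational potential energy (U = -GMm/r): kg·m²/s²  ✗

Only electrical power has units kg·m²/s³.

Answer: electrical power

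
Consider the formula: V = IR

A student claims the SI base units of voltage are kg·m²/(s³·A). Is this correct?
Units of each symbol in V = IR:
  I (current): A
  R (resistance, in ohms): kg·m²/(s³·A²)

Multiplying the contributions: [A] · [kg·m²/(s³·A²)]
Adding exponents of each base unit: kg: 1, m: 2, s: -3, A: -1
SI base units of voltage: kg·m²/(s³·A)

The claimed units kg·m²/(s³·A) match the derived units, so the claim is correct.

Answer: Yes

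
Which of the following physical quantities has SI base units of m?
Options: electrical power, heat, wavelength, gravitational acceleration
Checking the SI base units of each option:
  electrical power (P = IV): kg·m²/s³  ✗
  heat (Q = mcΔT): kg·m²/s²  ✗
  wavelength (λ = v/f): m  ✓ matches
  gravitational acceleration (g = GM/r²): m/s²  ✗

Only wavelength has units m.

Answer: wavelength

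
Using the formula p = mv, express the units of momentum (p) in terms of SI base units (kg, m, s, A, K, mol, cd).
Units of each symbol in p = mv:
  m (mass): kg
  v (velocity): m/s

Multiplying the contributions: [kg] · [m/s]
Adding exponents of each base unit: kg: 1, m: 1, s: -1
SI base units of momentum: kg·m/s

Answer: kg·m/s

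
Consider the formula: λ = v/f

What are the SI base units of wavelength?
Units of each symbol in λ = v/f:
  v (wave speed): m/s
  f (frequency): 1/s  → in the denominator, contributes s

Multiplying the contributions: [m/s] · [s]
Adding exponents of each base unit: m: 1
SI base units of wavelength: m

Answer: m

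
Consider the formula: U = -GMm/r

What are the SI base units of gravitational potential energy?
Units of each symbol in U = -GMm/r:
  G (gravitational constant): m³/(kg·s²)
  M (mass): kg
  m (mass): kg
  r (distance): m  → in the denominator, contributes 1/m
  The minus sign does not affect the units.

Multiplying the contributions: [m³/(kg·s²)] · [kg] · [kg] · [1/m]
Adding exponents of each base unit: kg: 1, m: 2, s: -2
SI base units of gravitational potential energy: kg·m²/s²

Answer: kg·m²/s²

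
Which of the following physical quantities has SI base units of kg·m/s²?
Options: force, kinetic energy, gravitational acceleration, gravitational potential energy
Checking the SI base units of each option:
  force (F = ma): kg·m/s²  ✓ matches
  kinetic energy (E = ½mv²): kg·m²/s²  ✗
  gravitational acceleration (g = GM/r²): m/s²  ✗
  gravitational potential energy (U = -GMm/r): kg·m²/s²  ✗

Only force has units kg·m/s².

Answer: force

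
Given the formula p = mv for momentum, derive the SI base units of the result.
Units of each symbol in p = mv:
  m (mass): kg
  v (velocity): m/s

Multiplying the contributions: [kg] · [m/s]
Adding exponents of each base unit: kg: 1, m: 1, s: -1
SI base units of momentum: kg·m/s

Answer: kg·m/s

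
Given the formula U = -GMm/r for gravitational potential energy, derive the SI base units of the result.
Units of each symbol in U = -GMm/r:
  G (gravitational constant): m³/(kg·s²)
  M (mass): kg
  m (mass): kg
  r (distance): m  → in the denominator, contributes 1/m
  The minus sign does not affect the units.

Multiplying the contributions: [m³/(kg·s²)] · [kg] · [kg] · [1/m]
Adding exponents of each base unit: kg: 1, m: 2, s: -2
SI base units of gravitational potential energy: kg·m²/s²

Answer: kg·m²/s²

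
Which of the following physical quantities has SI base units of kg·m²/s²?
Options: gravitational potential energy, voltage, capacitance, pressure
Checking the SI base units of each option:
  gravitational potential energy (U = -GMm/r): kg·m²/s²  ✓ matches
  voltage (V = IR): kg·m²/(s³·A)  ✗
  capacitance (C = Q/V): s⁴·A²/(kg·m²)  ✗
  pressure (P = F/A): kg/(m·s²)  ✗

Only gravitational potential energy has units kg·m²/s².

Answer: gravitational potential energy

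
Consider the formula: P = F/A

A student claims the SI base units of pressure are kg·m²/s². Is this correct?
Units of each symbol in P = F/A:
  F (force): kg·m/s²
  A (area): m²  → in the denominator, contributes 1/m²

Multiplying the contributions: [kg·m/s²] · [1/m²]
Adding exponents of each base unit: kg: 1, m: -1, s: -2
SI base units of pressure: kg/(m·s²)

The claimed units kg·m²/s² (exponents kg: 1, m: 2, s: -2) do not match the derived units kg/(m·s²) (exponents kg: 1, m: -1, s: -2), so the claim is incorrect.

Answer: No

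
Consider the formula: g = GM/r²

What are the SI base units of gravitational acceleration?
Units of each symbol in g = GM/r²:
  G (gravitational constant): m³/(kg·s²)
  M (mass): kg
  r (distance): m  → to the power 2 in the denominator, contributes 1/m²

Multiplying the contributions: [m³/(kg·s²)] · [kg] · [1/m²]
Adding exponents of each base unit: m: 1, s: -2
SI base units of gravitational acceleration: m/s²

Answer: m/s²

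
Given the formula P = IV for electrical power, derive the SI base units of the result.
Units of each symbol in P = IV:
  I (current): A
  V (voltage, in volts): kg·m²/(s³·A)

Multiplying the contributions: [A] · [kg·m²/(s³·A)]
Adding exponents of each base unit: kg: 1, m: 2, s: -3
SI base units of electrical power: kg·m²/s³

Answer: kg·m²/s³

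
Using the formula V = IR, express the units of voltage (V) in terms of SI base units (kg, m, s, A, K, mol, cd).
Units of each symbol in V = IR:
  I (current): A
  R (resistance, in ohms): kg·m²/(s³·A²)

Multiplying the contributions: [A] · [kg·m²/(s³·A²)]
Adding exponents of each base unit: kg: 1, m: 2, s: -3, A: -1
SI base units of voltage: kg·m²/(s³·A)

Answer: kg·m²/(s³·A)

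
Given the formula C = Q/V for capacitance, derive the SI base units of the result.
Units of each symbol in C = Q/V:
  Q (charge, in coulombs): s·A
  V (voltage, in volts): kg·m²/(s³·A)  → in the denominator, contributes s³·A/(kg·m²)

Multiplying the contributions: [s·A] · [s³·A/(kg·m²)]
Adding exponents of each base unit: kg: -1, m: -2, s: 4, A: 2
SI base units of capacitance: s⁴·A²/(kg·m²)

Answer: s⁴·A²/(kg·m²)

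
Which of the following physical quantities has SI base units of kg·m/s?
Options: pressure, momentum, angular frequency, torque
Checking the SI base units of each option:
  pressure (P = F/A): kg/(m·s²)  ✗
  momentum (p = mv): kg·m/s  ✓ matches
  angular frequency (ω = 2πf): 1/s  ✗
  torque (τ = Fr): kg·m²/s²  ✗

Only momentum has units kg·m/s.

Answer: momentum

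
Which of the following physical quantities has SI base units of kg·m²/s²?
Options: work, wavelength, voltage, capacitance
Checking the SI base units of each option:
  work (W = Fd): kg·m²/s²  ✓ matches
  wavelength (λ = v/f): m  ✗
  voltage (V = IR): kg·m²/(s³·A)  ✗
  capacitance (C = Q/V): s⁴·A²/(kg·m²)  ✗

Only work has units kg·m²/s².

Answer: work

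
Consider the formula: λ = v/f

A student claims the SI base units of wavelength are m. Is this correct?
Units of each symbol in λ = v/f:
  v (wave speed): m/s
  f (frequency): 1/s  → in the denominator, contributes s

Multiplying the contributions: [m/s] · [s]
Adding exponents of each base unit: m: 1
SI base units of wavelength: m

The claimed units m match the derived units, so the claim is correct.

Answer: Yes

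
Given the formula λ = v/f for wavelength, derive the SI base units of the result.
Units of each symbol in λ = v/f:
  v (wave speed): m/s
  f (frequency): 1/s  → in the denominator, contributes s

Multiplying the contributions: [m/s] · [s]
Adding exponents of each base unit: m: 1
SI base units of wavelength: m

Answer: m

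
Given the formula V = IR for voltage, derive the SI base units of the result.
Units of each symbol in V = IR:
  I (current): A
  R (resistance, in ohms): kg·m²/(s³·A²)

Multiplying the contributions: [A] · [kg·m²/(s³·A²)]
Adding exponents of each base unit: kg: 1, m: 2, s: -3, A: -1
SI base units of voltage: kg·m²/(s³·A)

Answer: kg·m²/(s³·A)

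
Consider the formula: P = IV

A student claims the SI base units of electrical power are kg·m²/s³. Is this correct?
Units of each symbol in P = IV:
  I (current): A
  V (voltage, in volts): kg·m²/(s³·A)

Multiplying the contributions: [A] · [kg·m²/(s³·A)]
Adding exponents of each base unit: kg: 1, m: 2, s: -3
SI base units of electrical power: kg·m²/s³

The claimed units kg·m²/s³ match the derived units, so the claim is correct.

Answer: Yes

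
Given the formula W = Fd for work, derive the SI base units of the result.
Units of each symbol in W = Fd:
  F (force): kg·m/s²
  d (displacement): m

Multiplying the contributions: [kg·m/s²] · [m]
Adding exponents of each base unit: kg: 1, m: 2, s: -2
SI base units of work: kg·m²/s²

Answer: kg·m²/s²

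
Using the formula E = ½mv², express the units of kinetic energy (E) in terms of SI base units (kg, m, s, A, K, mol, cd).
Units of each symbol in E = ½mv²:
  m (mass): kg
  v (speed): m/s  → to the power 2, contributes m²/s²
  The factor ½ is dimensionless.

Multiplying the contributions: [kg] · [m²/s²]
Adding exponents of each base unit: kg: 1, m: 2, s: -2
SI base units of kinetic energy: kg·m²/s²

Answer: kg·m²/s²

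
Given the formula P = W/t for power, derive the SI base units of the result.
Units of each symbol in P = W/t:
  W (work): kg·m²/s²
  t (time): s  → in the denominator, contributes 1/s

Multiplying the contributions: [kg·m²/s²] · [1/s]
Adding exponents of each base unit: kg: 1, m: 2, s: -3
SI base units of power: kg·m²/s³

Answer: kg·m²/s³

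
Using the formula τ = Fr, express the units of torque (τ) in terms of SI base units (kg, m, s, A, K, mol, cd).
Units of each symbol in τ = Fr:
  F (force): kg·m/s²
  r (lever arm): m

Multiplying the contributions: [kg·m/s²] · [m]
Adding exponents of each base unit: kg: 1, m: 2, s: -2
SI base units of torque: kg·m²/s²

Answer: kg·m²/s²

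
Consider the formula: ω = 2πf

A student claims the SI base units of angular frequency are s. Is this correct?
Units of each symbol in ω = 2πf:
  f (frequency): 1/s
  The factor 2π is dimensionless.

Multiplying the contributions: [1/s]
Adding exponents of each base unit: s: -1
SI base units of angular frequency: 1/s

The claimed units s (exponents s: 1) do not match the derived units 1/s (exponents s: -1), so the claim is incorrect.

Answer: No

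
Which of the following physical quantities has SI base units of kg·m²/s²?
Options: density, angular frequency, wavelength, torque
Checking the SI base units of each option:
  density (ρ = m/V): kg/m³  ✗
  angular frequency (ω = 2πf): 1/s  ✗
  wavelength (λ = v/f): m  ✗
  torque (τ = Fr): kg·m²/s²  ✓ matches

Only torque has units kg·m²/s².

Answer: torque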